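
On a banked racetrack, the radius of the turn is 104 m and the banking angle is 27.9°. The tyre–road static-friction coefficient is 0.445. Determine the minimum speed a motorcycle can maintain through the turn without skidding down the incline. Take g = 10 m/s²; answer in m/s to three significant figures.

8.43 m/s

At the minimum speed, friction acts up the slope at its limiting value f = μN. Radially (horizontal, toward centre): N sinθ − μN cosθ = mv²/r. Vertically: N cosθ + μN sinθ = mg.
Dividing: v² = r g (sinθ − μcosθ)/(cosθ + μsinθ).
sinθ − μcosθ = 0.4679 − 0.445×0.8838 = 0.07465; cosθ + μsinθ = 0.8838 + 0.445×0.4679 = 1.092.
v² = 104 × 10.0 × 0.07465/1.092 = 71.10 m²/s², so v = 8.432 m/s.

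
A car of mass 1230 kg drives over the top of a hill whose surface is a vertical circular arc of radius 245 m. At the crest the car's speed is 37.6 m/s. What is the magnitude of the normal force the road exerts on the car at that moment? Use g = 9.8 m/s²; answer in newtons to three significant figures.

At the crest the centripetal acceleration points downward (toward the centre of the arc), so mg − N = mv²/r.
N = m(g − v²/r) = 1230 × (9.8 − (37.6)²/245) = 1230 × (9.8 − 5.770) = 1230 × 4.030 = 4956 N.

4960 N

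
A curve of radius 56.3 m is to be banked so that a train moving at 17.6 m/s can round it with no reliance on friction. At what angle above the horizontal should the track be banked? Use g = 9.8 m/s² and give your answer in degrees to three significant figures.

For a frictionless banked turn: horizontally N sinθ = mv²/r and vertically N cosθ = mg.
Dividing: tanθ = v²/(r g) = (17.6)²/(56.3 × 9.8) = 309.8/551.7 = 0.5614.
θ = arctan(0.5614) = 29.31°.

29.3°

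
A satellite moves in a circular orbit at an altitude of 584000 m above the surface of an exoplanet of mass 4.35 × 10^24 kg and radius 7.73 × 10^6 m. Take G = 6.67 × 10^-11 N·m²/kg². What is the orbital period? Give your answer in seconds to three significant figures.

8840 s

r = R + h = 7.73 × 10^6 + 584000 = 8.314 × 10^6 m. Gravity provides the centripetal force: G M m / r² = m v² / r ⇒ v = √(GM/r) = 5907 m/s.
T = 2πr/v = 2π × 8.314 × 10^6 / 5907 = 8843 s.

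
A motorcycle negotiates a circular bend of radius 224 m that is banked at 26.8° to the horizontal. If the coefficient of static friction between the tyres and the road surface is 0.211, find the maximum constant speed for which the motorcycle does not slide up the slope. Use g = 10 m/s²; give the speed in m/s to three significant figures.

42.4 m/s

At the maximum speed, friction acts down the slope at its limiting value f = μN. Radially (horizontal, toward centre): N sinθ + μN cosθ = mv²/r. Vertically: N cosθ − μN sinθ = mg.
Dividing: v² = r g (sinθ + μcosθ)/(cosθ − μsinθ).
sinθ + μcosθ = 0.4509 + 0.211×0.8926 = 0.6392; cosθ − μsinθ = 0.8926 − 0.211×0.4509 = 0.7975.
v² = 224 × 10.0 × 0.6392/0.7975 = 1796 m²/s², so v = 42.37 m/s.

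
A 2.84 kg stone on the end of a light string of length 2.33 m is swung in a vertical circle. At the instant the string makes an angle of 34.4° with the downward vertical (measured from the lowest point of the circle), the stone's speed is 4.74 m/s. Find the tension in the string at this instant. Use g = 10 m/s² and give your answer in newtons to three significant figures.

Take the radial direction toward the centre of the circle as positive. The component of the weight along the string toward the centre is −mg cos φ (φ measured from the bottom), so Newton's second law along the string gives T − mg cos φ = m v²/r.
cos 34.4° = 0.8251, so T = m(v²/r + g cos φ) = 2.84 × ((4.74)²/2.33 + 10.0 × 0.8251) = 2.84 × (9.643 + (8.251)) = 2.84 × 17.89 = 50.82 N.

50.8 N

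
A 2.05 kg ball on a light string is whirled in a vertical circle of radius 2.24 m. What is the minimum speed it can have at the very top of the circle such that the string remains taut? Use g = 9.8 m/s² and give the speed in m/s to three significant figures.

4.69 m/s

At the highest point the centre is directly below, so both the weight and T act inward: T + mg = mv²/r.
At minimum speed T → 0, so mg = mv_min²/r ⇒ v_min = √(g r) = √(9.8 × 2.24) = 4.685 m/s.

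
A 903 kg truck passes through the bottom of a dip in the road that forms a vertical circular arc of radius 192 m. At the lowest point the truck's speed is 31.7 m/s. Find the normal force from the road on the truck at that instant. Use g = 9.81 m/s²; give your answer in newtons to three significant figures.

At the lowest point, N points up (toward the centre) and the weight mg points down (away from the centre), so the net inward force is N − mg = mv²/r.
N = m(v²/r + g) = 903 × ((31.7)²/192 + 9.81) = 903 × (5.234 + 9.81) = 903 × 15.04 = 13580 N.

13600 N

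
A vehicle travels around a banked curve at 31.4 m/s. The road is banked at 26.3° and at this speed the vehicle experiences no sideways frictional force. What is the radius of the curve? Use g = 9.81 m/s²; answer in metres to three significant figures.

Frictionless banking: tanθ = v²/(rg), so r = v²/(g tanθ).
r = (31.4)²/(9.81 × tan 26.3°) = 986.0/(9.81 × 0.4942) = 986.0/4.848 = 203.4 m.

203 m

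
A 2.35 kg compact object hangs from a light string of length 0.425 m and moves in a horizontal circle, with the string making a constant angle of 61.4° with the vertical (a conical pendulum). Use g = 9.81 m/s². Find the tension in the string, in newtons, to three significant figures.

Vertically the bob has no acceleration, so T cosθ = mg.
T = mg/cosθ = 2.35 × 9.81 / cos 61.4° = 23.05/0.4787 = 48.16 N.

48.2 N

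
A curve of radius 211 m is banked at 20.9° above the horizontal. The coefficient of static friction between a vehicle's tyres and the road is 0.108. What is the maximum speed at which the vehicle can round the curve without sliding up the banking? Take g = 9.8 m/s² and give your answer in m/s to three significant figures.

At the maximum speed, friction acts down the slope at its limiting value f = μN. Radially (horizontal, toward centre): N sinθ + μN cosθ = mv²/r. Vertically: N cosθ − μN sinθ = mg.
Dividing: v² = r g (sinθ + μcosθ)/(cosθ − μsinθ).
sinθ + μcosθ = 0.3567 + 0.108×0.9342 = 0.4576; cosθ − μsinθ = 0.9342 − 0.108×0.3567 = 0.8957.
v² = 211 × 9.8 × 0.4576/0.8957 = 1057 m²/s², so v = 32.50 m/s.

32.5 m/s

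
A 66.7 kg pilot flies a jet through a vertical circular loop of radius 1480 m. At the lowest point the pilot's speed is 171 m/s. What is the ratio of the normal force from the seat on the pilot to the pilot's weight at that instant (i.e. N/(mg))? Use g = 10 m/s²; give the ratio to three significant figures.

2.98

At the bottom, N − mg = mv²/r, so N = m(v²/r + g) and N/(mg) = v²/(rg) + 1 = (171)²/(1480 × 10.0) + 1 = 1.976 + 1 = 2.976.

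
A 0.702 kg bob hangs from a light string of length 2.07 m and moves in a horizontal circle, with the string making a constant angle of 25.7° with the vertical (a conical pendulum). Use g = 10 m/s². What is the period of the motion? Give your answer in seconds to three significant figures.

2.71 s

r = L sinθ = 0.8977 m. From T sinθ = mω²r and T cosθ = mg: tanθ = ω²r/g, so ω² = g tanθ / r = g/(L cosθ).
ω = √(g/(L cosθ)) = √(10.0/(2.07 × 0.9011)) = √5.361 = 2.315 rad/s.
Period = 2π/ω = 2.714 s.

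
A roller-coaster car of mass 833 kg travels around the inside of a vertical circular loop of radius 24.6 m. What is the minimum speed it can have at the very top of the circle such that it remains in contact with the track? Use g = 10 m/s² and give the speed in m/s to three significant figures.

At the highest point the centre is directly below, so both the weight and N act inward: N + mg = mv²/r.
At minimum speed N → 0, so mg = mv_min²/r ⇒ v_min = √(g r) = √(10.0 × 24.6) = 15.68 m/s.

15.7 m/s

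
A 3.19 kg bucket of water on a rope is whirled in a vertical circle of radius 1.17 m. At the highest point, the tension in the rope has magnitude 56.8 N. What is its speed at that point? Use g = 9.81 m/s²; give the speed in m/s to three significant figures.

At the top, T + mg = mv²/r, so v = √(r(T/m + g)) = √(1.17 × (56.8/3.19 + 9.81)) = √(1.17 × 27.62) = √32.31 = 5.684 m/s.

5.68 m/s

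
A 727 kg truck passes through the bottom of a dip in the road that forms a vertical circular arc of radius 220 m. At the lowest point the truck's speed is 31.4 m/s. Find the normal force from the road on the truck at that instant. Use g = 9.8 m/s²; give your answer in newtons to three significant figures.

10400 N

At the lowest point, N points up (toward the centre) and the weight mg points down (away from the centre), so the net inward force is N − mg = mv²/r.
N = m(v²/r + g) = 727 × ((31.4)²/220 + 9.8) = 727 × (4.482 + 9.8) = 727 × 14.28 = 10380 N.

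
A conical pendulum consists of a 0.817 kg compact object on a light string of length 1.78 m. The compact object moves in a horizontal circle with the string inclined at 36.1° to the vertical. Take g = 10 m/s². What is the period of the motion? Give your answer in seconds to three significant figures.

2.38 s

r = L sinθ = 1.049 m. From T sinθ = mω²r and T cosθ = mg: tanθ = ω²r/g, so ω² = g tanθ / r = g/(L cosθ).
ω = √(g/(L cosθ)) = √(10.0/(1.78 × 0.8080)) = √6.953 = 2.637 rad/s.
Period = 2π/ω = 2.383 s.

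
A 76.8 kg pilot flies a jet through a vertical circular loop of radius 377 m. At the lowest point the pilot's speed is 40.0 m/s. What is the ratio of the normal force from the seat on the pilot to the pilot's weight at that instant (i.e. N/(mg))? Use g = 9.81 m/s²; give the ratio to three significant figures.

1.43

At the bottom, N − mg = mv²/r, so N = m(v²/r + g) and N/(mg) = v²/(rg) + 1 = (40.0)²/(377 × 9.81) + 1 = 0.4326 + 1 = 1.433.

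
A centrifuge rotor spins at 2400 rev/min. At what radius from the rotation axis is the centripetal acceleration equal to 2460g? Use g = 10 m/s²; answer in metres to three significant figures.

0.389 m

ω = 2400 rev/min × 2π/60 = 251.3 rad/s.
a_c = ω²r = 2460g ⇒ r = 2460 × 10.0 / (251.3)² = 24600/63170 = 0.3895 m.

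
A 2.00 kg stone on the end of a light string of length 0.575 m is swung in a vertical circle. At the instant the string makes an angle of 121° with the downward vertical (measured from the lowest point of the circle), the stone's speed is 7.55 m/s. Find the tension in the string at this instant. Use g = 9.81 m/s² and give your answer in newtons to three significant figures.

188 N

Take the radial direction toward the centre of the circle as positive. The component of the weight along the string toward the centre is −mg cos φ (φ measured from the bottom), so Newton's second law along the string gives T − mg cos φ = m v²/r.
cos 121° = -0.5150, so T = m(v²/r + g cos φ) = 2.00 × ((7.55)²/0.575 + 9.81 × -0.5150) = 2.00 × (99.13 + (-5.053)) = 2.00 × 94.08 = 188.2 N.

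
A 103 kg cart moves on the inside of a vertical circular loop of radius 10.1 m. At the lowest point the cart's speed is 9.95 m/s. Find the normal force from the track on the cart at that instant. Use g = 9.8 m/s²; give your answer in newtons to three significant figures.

At the lowest point, N points up (toward the centre) and the weight mg points down (away from the centre), so the net inward force is N − mg = mv²/r.
N = m(v²/r + g) = 103 × ((9.95)²/10.1 + 9.8) = 103 × (9.802 + 9.8) = 103 × 19.60 = 2019 N.

2020 N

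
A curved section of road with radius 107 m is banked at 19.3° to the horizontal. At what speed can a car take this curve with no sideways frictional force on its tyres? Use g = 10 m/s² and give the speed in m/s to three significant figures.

On a frictionless banked curve, N sinθ = mv²/r and N cosθ = mg, so tanθ = v²/(rg).
v = √(r g tanθ) = √(107 × 10.0 × tan 19.3°) = √(107 × 10.0 × 0.3502) = √374.7 = 19.36 m/s.

19.4 m/s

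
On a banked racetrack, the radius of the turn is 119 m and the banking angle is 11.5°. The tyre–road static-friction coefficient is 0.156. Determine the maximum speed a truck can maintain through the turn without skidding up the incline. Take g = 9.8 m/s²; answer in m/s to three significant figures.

20.8 m/s

At the maximum speed, friction acts down the slope at its limiting value f = μN. Radially (horizontal, toward centre): N sinθ + μN cosθ = mv²/r. Vertically: N cosθ − μN sinθ = mg.
Dividing: v² = r g (sinθ + μcosθ)/(cosθ − μsinθ).
sinθ + μcosθ = 0.1994 + 0.156×0.9799 = 0.3522; cosθ − μsinθ = 0.9799 − 0.156×0.1994 = 0.9488.
v² = 119 × 9.8 × 0.3522/0.9488 = 432.9 m²/s², so v = 20.81 m/s.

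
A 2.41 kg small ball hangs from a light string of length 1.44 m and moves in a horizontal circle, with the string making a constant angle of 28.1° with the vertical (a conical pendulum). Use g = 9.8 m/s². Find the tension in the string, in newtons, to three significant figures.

26.8 N

Vertically the bob has no acceleration, so T cosθ = mg.
T = mg/cosθ = 2.41 × 9.8 / cos 28.1° = 23.62/0.8821 = 26.77 N.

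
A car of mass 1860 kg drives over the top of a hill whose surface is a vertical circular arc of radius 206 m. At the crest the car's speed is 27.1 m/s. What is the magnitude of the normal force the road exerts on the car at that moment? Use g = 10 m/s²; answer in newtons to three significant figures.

At the crest the centripetal acceleration points downward (toward the centre of the arc), so mg − N = mv²/r.
N = m(g − v²/r) = 1860 × (10.0 − (27.1)²/206) = 1860 × (10.0 − 3.565) = 1860 × 6.435 = 11970 N.

12000 N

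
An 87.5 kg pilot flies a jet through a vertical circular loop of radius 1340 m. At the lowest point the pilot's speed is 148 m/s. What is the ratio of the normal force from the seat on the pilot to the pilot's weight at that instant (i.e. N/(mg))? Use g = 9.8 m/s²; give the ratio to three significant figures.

At the bottom, N − mg = mv²/r, so N = m(v²/r + g) and N/(mg) = v²/(rg) + 1 = (148)²/(1340 × 9.8) + 1 = 1.668 + 1 = 2.668.

2.67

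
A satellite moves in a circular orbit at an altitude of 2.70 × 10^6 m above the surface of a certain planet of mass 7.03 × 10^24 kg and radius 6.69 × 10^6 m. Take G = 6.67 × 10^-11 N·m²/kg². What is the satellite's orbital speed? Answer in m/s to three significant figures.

Orbital radius r = R + h = 6.69 × 10^6 + 2.70 × 10^6 = 9.390 × 10^6 m.
Gravity supplies the centripetal force: G M m / r² = m v² / r, so v = √(GM/r).
v = √(6.67 × 10^-11 × 7.03 × 10^24 / 9.390 × 10^6) = √(4.994 × 10^7) = 7067 m/s.

7070 m/s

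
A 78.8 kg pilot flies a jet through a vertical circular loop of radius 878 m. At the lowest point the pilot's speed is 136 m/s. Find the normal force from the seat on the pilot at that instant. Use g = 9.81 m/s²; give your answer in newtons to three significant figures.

2430 N

At the lowest point, N points up (toward the centre) and the weight mg points down (away from the centre), so the net inward force is N − mg = mv²/r.
N = m(v²/r + g) = 78.8 × ((136)²/878 + 9.81) = 78.8 × (21.07 + 9.81) = 78.8 × 30.88 = 2433 N.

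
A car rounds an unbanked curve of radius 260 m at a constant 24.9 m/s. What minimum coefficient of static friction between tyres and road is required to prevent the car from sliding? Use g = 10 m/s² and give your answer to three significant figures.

Friction provides the centripetal force: μ_s m g = m v²/r, so μ_s = v²/(g r) = (24.90)²/(10.0 × 260) = 620.0/2600 = 0.2385.

0.238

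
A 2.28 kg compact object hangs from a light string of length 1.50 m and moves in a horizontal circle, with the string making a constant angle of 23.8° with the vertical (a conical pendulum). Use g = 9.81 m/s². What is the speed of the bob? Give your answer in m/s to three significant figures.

1.62 m/s

The radius of the circle is r = L sinθ = 1.50 × sin 23.8° = 0.6053 m.
Horizontally T sinθ = mv²/r and vertically T cosθ = mg, so tanθ = v²/(rg).
v = √(r g tanθ) = √(0.6053 × 9.81 × 0.4411) = √2.619 = 1.618 m/s.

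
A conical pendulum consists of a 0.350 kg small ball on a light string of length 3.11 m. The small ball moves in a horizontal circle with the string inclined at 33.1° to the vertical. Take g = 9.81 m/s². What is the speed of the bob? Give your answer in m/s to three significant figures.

The radius of the circle is r = L sinθ = 3.11 × sin 33.1° = 1.698 m.
Horizontally T sinθ = mv²/r and vertically T cosθ = mg, so tanθ = v²/(rg).
v = √(r g tanθ) = √(1.698 × 9.81 × 0.6519) = √10.86 = 3.296 m/s.

3.30 m/s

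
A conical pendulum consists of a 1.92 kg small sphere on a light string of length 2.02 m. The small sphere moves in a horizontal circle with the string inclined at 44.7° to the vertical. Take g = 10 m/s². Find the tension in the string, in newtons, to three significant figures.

Vertically the bob has no acceleration, so T cosθ = mg.
T = mg/cosθ = 1.92 × 10.0 / cos 44.7° = 19.20/0.7108 = 27.01 N.

27.0 N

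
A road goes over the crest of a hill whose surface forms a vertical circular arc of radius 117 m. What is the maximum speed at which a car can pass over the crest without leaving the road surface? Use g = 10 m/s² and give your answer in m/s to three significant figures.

At the crest the centre of the circle is below the car, so the net downward (centripetal) force is mg − N = mv²/r.
The car leaves the road when N → 0, giving v_max = √(g r) = √(10.0 × 117) = 34.21 m/s.

34.2 m/s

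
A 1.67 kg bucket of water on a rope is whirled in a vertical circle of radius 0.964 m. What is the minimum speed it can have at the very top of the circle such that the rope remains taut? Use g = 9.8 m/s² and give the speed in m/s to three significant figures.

3.07 m/s

At the highest point the centre is directly below, so both the weight and T act inward: T + mg = mv²/r.
At minimum speed T → 0, so mg = mv_min²/r ⇒ v_min = √(g r) = √(9.8 × 0.964) = 3.074 m/s.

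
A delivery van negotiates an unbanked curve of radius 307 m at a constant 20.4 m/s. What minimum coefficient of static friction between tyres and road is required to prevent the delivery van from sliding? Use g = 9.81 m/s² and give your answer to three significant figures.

Friction provides the centripetal force: μ_s m g = m v²/r, so μ_s = v²/(g r) = (20.40)²/(9.81 × 307) = 416.2/3012 = 0.1382.

0.138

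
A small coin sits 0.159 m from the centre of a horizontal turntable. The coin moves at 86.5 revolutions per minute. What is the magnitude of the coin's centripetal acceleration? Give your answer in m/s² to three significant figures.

13.0 m/s²

ω = 86.5 rev/min × 2π/60 = 9.058 rad/s, so v = ωr = 9.058 × 0.159 = 1.440 m/s.
a_c = v²/r = (1.440)²/0.159 = 2.074/0.159 = 13.05 m/s².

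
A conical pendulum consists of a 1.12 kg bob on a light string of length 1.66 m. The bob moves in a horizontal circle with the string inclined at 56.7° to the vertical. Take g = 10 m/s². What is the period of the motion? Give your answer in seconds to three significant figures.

r = L sinθ = 1.387 m. From T sinθ = mω²r and T cosθ = mg: tanθ = ω²r/g, so ω² = g tanθ / r = g/(L cosθ).
ω = √(g/(L cosθ)) = √(10.0/(1.66 × 0.5490)) = √10.97 = 3.312 rad/s.
Period = 2π/ω = 1.897 s.

1.90 s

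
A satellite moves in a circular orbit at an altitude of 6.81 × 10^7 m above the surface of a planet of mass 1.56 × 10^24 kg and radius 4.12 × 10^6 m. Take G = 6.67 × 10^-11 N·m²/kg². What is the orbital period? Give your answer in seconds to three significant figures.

r = R + h = 4.12 × 10^6 + 6.81 × 10^7 = 7.222 × 10^7 m. Gravity provides the centripetal force: G M m / r² = m v² / r ⇒ v = √(GM/r) = 1200 m/s.
T = 2πr/v = 2π × 7.222 × 10^7 / 1200 = 378000 s.

378000 s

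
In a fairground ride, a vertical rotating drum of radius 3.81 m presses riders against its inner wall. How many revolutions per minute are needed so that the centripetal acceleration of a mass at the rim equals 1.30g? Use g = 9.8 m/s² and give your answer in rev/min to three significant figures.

Require ω²r = 1.30g, so ω = √(1.30 × 9.8/3.81) = 1.829 rad/s.
In rev/min: ω × 60/(2π) = 1.829 × 60/(2π) = 17.46 rev/min.

17.5 rev/min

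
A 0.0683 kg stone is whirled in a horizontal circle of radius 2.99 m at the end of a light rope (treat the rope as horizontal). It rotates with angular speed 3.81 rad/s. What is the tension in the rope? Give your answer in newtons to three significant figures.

v = ωr = 3.81 × 2.99 = 11.39 m/s.
The tension is the only horizontal force, so it supplies the full centripetal force: T = m v²/r = 0.0683 × (11.39)²/2.99 = 0.0683 × 129.8/2.99 = 2.964 N.

2.96 N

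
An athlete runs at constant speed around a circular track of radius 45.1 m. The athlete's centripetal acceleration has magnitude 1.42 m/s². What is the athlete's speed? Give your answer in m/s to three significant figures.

a_c = v²/r ⇒ v = √(a_c · r) = √(1.42 × 45.1) = √64.04 = 8.003 m/s.

8.00 m/s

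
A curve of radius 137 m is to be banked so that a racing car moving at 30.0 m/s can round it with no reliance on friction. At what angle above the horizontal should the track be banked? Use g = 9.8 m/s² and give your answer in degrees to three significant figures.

33.8°

With no friction, the horizontal component of the normal force provides the centripetal force: N sinθ = mv²/r, while N cosθ = mg vertically.
Dividing: tanθ = v²/(r g) = (30.0)²/(137 × 9.8) = 900.0/1343 = 0.6703.
θ = arctan(0.6703) = 33.84°.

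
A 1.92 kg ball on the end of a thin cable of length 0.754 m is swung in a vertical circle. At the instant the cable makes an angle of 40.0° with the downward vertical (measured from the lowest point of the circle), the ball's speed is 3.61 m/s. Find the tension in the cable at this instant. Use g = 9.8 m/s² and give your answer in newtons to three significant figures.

Take the radial direction toward the centre of the circle as positive. The component of the weight along the string toward the centre is −mg cos φ (φ measured from the bottom), so Newton's second law along the string gives T − mg cos φ = m v²/r.
cos 40.0° = 0.7660, so T = m(v²/r + g cos φ) = 1.92 × ((3.61)²/0.754 + 9.8 × 0.7660) = 1.92 × (17.28 + (7.507)) = 1.92 × 24.79 = 47.60 N.

47.6 N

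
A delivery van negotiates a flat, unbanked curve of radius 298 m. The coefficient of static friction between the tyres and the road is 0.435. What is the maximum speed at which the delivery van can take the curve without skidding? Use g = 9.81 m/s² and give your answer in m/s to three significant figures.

Friction provides the centripetal force on a flat curve. At maximum speed it is at its limiting value: μ_s m g = m v²/r.
Mass cancels: v_max = √(μ_s g r) = √(0.435 × 9.81 × 298) = √1272 = 35.66 m/s.

35.7 m/s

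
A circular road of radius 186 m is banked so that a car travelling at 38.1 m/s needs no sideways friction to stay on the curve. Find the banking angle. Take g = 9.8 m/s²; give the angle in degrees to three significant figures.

38.5°

With no friction, the horizontal component of the normal force provides the centripetal force: N sinθ = mv²/r, while N cosθ = mg vertically.
Dividing: tanθ = v²/(r g) = (38.1)²/(186 × 9.8) = 1452/1823 = 0.7964.
θ = arctan(0.7964) = 38.53°.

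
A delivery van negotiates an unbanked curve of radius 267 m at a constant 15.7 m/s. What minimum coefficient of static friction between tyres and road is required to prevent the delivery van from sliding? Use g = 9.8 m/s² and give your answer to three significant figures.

Friction provides the centripetal force: μ_s m g = m v²/r, so μ_s = v²/(g r) = (15.70)²/(9.8 × 267) = 246.5/2617 = 0.09420.

0.0942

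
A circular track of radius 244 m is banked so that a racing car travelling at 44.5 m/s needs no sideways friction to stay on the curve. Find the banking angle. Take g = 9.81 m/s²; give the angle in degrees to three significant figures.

With no friction, the horizontal component of the normal force provides the centripetal force: N sinθ = mv²/r, while N cosθ = mg vertically.
Dividing: tanθ = v²/(r g) = (44.5)²/(244 × 9.81) = 1980/2394 = 0.8273.
θ = arctan(0.8273) = 39.60°.

39.6°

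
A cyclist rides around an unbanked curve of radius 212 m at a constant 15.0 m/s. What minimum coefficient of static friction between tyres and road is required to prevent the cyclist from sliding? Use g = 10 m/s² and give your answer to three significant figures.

Friction provides the centripetal force: μ_s m g = m v²/r, so μ_s = v²/(g r) = (15.00)²/(10.0 × 212) = 225.0/2120 = 0.1061.

0.106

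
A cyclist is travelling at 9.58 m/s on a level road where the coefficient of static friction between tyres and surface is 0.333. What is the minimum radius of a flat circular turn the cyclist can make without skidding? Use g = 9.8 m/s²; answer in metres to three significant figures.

28.1 m

At the limit, μ_s m g = m v²/r, so r_min = v²/(μ_s g) = (9.58)²/(0.333 × 9.8) = 91.78/3.263 = 28.12 m.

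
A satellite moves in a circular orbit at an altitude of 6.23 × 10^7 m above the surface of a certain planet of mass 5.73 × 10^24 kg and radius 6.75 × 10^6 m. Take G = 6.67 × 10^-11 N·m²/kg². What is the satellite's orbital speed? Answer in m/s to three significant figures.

Orbital radius r = R + h = 6.75 × 10^6 + 6.23 × 10^7 = 6.905 × 10^7 m.
Gravity supplies the centripetal force: G M m / r² = m v² / r, so v = √(GM/r).
v = √(6.67 × 10^-11 × 5.73 × 10^24 / 6.905 × 10^7) = √(5.535 × 10^6) = 2353 m/s.

2350 m/s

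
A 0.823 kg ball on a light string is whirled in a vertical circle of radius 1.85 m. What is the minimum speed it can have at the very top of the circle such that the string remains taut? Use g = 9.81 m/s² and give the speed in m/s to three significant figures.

4.26 m/s

At the highest point the centre is directly below, so both the weight and T act inward: T + mg = mv²/r.
At minimum speed T → 0, so mg = mv_min²/r ⇒ v_min = √(g r) = √(9.81 × 1.85) = 4.260 m/s.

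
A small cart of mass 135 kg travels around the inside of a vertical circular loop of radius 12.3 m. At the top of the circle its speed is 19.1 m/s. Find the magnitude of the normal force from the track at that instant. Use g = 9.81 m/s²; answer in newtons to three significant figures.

At the top, both N and the weight mg point inward (toward the centre), so N + mg = mv²/r.
N = m(v²/r − g) = 135 × ((19.1)²/12.3 − 9.81) = 135 × (29.66 − 9.81) = 135 × 19.85 = 2680 N.

2680 N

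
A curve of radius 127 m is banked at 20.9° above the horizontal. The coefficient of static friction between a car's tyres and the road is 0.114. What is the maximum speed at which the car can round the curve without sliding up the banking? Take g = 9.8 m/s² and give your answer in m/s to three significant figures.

At the maximum speed, friction acts down the slope at its limiting value f = μN. Radially (horizontal, toward centre): N sinθ + μN cosθ = mv²/r. Vertically: N cosθ − μN sinθ = mg.
Dividing: v² = r g (sinθ + μcosθ)/(cosθ − μsinθ).
sinθ + μcosθ = 0.3567 + 0.114×0.9342 = 0.4632; cosθ − μsinθ = 0.9342 − 0.114×0.3567 = 0.8935.
v² = 127 × 9.8 × 0.4632/0.8935 = 645.2 m²/s², so v = 25.40 m/s.

25.4 m/s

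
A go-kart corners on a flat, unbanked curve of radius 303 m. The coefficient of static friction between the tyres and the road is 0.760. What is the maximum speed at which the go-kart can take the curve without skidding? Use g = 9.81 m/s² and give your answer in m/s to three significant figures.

47.5 m/s

On a flat curve, static friction is the only horizontal force, so it must supply the full centripetal force: μ_s m g = m v²/r.
Mass cancels: v_max = √(μ_s g r) = √(0.760 × 9.81 × 303) = √2259 = 47.53 m/s.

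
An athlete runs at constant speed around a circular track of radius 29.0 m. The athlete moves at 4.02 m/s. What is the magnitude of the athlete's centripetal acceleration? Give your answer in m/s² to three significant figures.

0.557 m/s²

a_c = v²/r = (4.020)²/29.0 = 16.16/29.0 = 0.5573 m/s².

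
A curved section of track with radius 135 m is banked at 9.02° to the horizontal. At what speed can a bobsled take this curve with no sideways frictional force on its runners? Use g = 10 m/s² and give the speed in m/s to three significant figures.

On a frictionless banked curve, N sinθ = mv²/r and N cosθ = mg, so tanθ = v²/(rg).
v = √(r g tanθ) = √(135 × 10.0 × tan 9.02°) = √(135 × 10.0 × 0.1587) = √214.3 = 14.64 m/s.

14.6 m/s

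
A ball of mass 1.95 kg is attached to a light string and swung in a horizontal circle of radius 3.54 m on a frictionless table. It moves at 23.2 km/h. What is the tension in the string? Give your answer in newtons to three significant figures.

22.9 N

v = 23.2 km/h = 23.2/3.6 = 6.444 m/s.
The tension is the only horizontal force, so it supplies the full centripetal force: T = m v²/r = 1.95 × (6.444)²/3.54 = 1.95 × 41.53/3.54 = 22.88 N.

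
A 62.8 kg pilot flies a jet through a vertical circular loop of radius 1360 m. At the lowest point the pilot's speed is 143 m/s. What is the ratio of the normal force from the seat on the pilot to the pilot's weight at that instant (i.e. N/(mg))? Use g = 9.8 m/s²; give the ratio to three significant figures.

At the bottom, N − mg = mv²/r, so N = m(v²/r + g) and N/(mg) = v²/(rg) + 1 = (143)²/(1360 × 9.8) + 1 = 1.534 + 1 = 2.534.

2.53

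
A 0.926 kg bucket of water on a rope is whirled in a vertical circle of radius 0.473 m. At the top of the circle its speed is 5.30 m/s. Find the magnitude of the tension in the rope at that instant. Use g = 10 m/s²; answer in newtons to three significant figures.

45.7 N

At the top, both T and the weight mg point inward (toward the centre), so T + mg = mv²/r.
T = m(v²/r − g) = 0.926 × ((5.30)²/0.473 − 10.0) = 0.926 × (59.39 − 10.0) = 0.926 × 49.39 = 45.73 N.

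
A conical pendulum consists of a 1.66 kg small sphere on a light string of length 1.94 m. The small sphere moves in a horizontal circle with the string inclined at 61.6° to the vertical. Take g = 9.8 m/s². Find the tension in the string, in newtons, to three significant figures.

Vertically the bob has no acceleration, so T cosθ = mg.
T = mg/cosθ = 1.66 × 9.8 / cos 61.6° = 16.27/0.4756 = 34.20 N.

34.2 N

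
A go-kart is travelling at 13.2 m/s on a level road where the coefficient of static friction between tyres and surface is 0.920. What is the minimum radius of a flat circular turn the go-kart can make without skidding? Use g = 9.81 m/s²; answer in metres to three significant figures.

19.3 m

At the limit, μ_s m g = m v²/r, so r_min = v²/(μ_s g) = (13.2)²/(0.920 × 9.81) = 174.2/9.025 = 19.31 m.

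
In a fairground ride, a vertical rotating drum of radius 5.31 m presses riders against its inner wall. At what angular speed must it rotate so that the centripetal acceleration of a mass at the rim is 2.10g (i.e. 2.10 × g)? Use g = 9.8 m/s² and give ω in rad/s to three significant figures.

1.97 rad/s

Centripetal acceleration a_c = ω²r. Setting ω²r = 2.10g:
ω = √(2.10g / r) = √(2.10 × 9.8 / 5.31) = √3.876 = 1.969 rad/s.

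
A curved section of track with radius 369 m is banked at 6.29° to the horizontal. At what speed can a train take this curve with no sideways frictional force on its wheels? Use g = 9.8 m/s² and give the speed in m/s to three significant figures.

20.0 m/s

On a frictionless banked curve, N sinθ = mv²/r and N cosθ = mg, so tanθ = v²/(rg).
v = √(r g tanθ) = √(369 × 9.8 × tan 6.29°) = √(369 × 9.8 × 0.1102) = √398.6 = 19.96 m/s.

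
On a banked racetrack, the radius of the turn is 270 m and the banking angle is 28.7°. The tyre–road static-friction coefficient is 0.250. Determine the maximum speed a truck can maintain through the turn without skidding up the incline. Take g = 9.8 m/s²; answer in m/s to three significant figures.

At the maximum speed, friction acts down the slope at its limiting value f = μN. Radially (horizontal, toward centre): N sinθ + μN cosθ = mv²/r. Vertically: N cosθ − μN sinθ = mg.
Dividing: v² = r g (sinθ + μcosθ)/(cosθ − μsinθ).
sinθ + μcosθ = 0.4802 + 0.250×0.8771 = 0.6995; cosθ − μsinθ = 0.8771 − 0.250×0.4802 = 0.7571.
v² = 270 × 9.8 × 0.6995/0.7571 = 2445 m²/s², so v = 49.44 m/s.

49.4 m/s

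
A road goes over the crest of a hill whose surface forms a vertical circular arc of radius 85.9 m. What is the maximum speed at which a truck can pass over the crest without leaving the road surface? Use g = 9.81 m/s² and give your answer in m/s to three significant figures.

29.0 m/s

At the crest the centre of the circle is below the truck, so the net downward (centripetal) force is mg − N = mv²/r.
The truck leaves the road when N → 0, giving v_max = √(g r) = √(9.81 × 85.9) = 29.03 m/s.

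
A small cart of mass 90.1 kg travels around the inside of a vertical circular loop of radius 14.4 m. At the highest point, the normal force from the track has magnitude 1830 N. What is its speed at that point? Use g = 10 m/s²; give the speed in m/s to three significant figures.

At the top, N + mg = mv²/r, so v = √(r(N/m + g)) = √(14.4 × (1830/90.1 + 10.0)) = √(14.4 × 30.31) = √436.5 = 20.89 m/s.

20.9 m/s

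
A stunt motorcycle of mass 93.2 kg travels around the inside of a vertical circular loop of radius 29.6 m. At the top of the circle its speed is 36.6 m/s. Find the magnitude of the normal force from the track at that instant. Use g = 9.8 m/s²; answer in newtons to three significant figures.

3300 N

At the top, both N and the weight mg point inward (toward the centre), so N + mg = mv²/r.
N = m(v²/r − g) = 93.2 × ((36.6)²/29.6 − 9.8) = 93.2 × (45.26 − 9.8) = 93.2 × 35.46 = 3304 N.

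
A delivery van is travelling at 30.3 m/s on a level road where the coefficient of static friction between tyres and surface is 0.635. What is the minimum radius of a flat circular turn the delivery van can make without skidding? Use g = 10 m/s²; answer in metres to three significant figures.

145 m

At the limit, μ_s m g = m v²/r, so r_min = v²/(μ_s g) = (30.3)²/(0.635 × 10.0) = 918.1/6.350 = 144.6 m.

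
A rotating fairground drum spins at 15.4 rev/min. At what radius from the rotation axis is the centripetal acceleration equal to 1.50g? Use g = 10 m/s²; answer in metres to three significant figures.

ω = 15.4 rev/min × 2π/60 = 1.613 rad/s.
a_c = ω²r = 1.50g ⇒ r = 1.50 × 10.0 / (1.613)² = 15.00/2.601 = 5.768 m.

5.77 m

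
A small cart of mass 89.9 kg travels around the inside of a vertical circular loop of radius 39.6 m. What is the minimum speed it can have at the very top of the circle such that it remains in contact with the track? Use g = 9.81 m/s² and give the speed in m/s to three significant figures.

At the top, both weight mg and N point toward the centre: N + mg = mv²/r.
At minimum speed N → 0, so mg = mv_min²/r ⇒ v_min = √(g r) = √(9.81 × 39.6) = 19.71 m/s.

19.7 m/s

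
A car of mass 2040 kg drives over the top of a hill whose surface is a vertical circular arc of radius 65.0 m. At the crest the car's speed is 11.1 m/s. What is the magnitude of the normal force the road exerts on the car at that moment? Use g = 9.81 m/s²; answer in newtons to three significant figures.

At the crest the centripetal acceleration points downward (toward the centre of the arc), so mg − N = mv²/r.
N = m(g − v²/r) = 2040 × (9.81 − (11.1)²/65.0) = 2040 × (9.81 − 1.896) = 2040 × 7.914 = 16150 N.

16100 N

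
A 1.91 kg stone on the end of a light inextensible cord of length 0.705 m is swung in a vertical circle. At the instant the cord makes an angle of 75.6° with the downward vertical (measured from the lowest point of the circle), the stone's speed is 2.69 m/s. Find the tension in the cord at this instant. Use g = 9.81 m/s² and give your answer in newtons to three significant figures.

Take the radial direction toward the centre of the circle as positive. The component of the weight along the string toward the centre is −mg cos φ (φ measured from the bottom), so Newton's second law along the string gives T − mg cos φ = m v²/r.
cos 75.6° = 0.2487, so T = m(v²/r + g cos φ) = 1.91 × ((2.69)²/0.705 + 9.81 × 0.2487) = 1.91 × (10.26 + (2.440)) = 1.91 × 12.70 = 24.26 N.

24.3 N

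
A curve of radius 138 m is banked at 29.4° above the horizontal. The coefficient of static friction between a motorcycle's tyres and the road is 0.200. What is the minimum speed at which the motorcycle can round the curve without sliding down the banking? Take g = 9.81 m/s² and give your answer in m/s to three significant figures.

21.0 m/s

At the minimum speed, friction acts up the slope at its limiting value f = μN. Radially (horizontal, toward centre): N sinθ − μN cosθ = mv²/r. Vertically: N cosθ + μN sinθ = mg.
Dividing: v² = r g (sinθ − μcosθ)/(cosθ + μsinθ).
sinθ − μcosθ = 0.4909 − 0.200×0.8712 = 0.3167; cosθ + μsinθ = 0.8712 + 0.200×0.4909 = 0.9694.
v² = 138 × 9.81 × 0.3167/0.9694 = 442.2 m²/s², so v = 21.03 m/s.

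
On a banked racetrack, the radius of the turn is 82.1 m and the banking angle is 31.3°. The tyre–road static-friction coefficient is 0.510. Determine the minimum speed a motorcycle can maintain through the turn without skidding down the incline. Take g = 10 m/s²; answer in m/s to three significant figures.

7.84 m/s

At the minimum speed, friction acts up the slope at its limiting value f = μN. Radially (horizontal, toward centre): N sinθ − μN cosθ = mv²/r. Vertically: N cosθ + μN sinθ = mg.
Dividing: v² = r g (sinθ − μcosθ)/(cosθ + μsinθ).
sinθ − μcosθ = 0.5195 − 0.510×0.8545 = 0.08375; cosθ + μsinθ = 0.8545 + 0.510×0.5195 = 1.119.
v² = 82.1 × 10.0 × 0.08375/1.119 = 61.42 m²/s², so v = 7.837 m/s.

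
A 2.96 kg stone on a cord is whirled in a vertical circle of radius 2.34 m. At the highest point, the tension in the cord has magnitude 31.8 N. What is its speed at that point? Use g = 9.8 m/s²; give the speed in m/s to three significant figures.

6.93 m/s

At the top, T + mg = mv²/r, so v = √(r(T/m + g)) = √(2.34 × (31.8/2.96 + 9.8)) = √(2.34 × 20.54) = √48.07 = 6.933 m/s.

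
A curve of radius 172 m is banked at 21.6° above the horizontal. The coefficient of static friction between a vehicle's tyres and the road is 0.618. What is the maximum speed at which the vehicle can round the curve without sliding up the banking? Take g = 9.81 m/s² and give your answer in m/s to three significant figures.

47.6 m/s

At the maximum speed, friction acts down the slope at its limiting value f = μN. Radially (horizontal, toward centre): N sinθ + μN cosθ = mv²/r. Vertically: N cosθ − μN sinθ = mg.
Dividing: v² = r g (sinθ + μcosθ)/(cosθ − μsinθ).
sinθ + μcosθ = 0.3681 + 0.618×0.9298 = 0.9427; cosθ − μsinθ = 0.9298 − 0.618×0.3681 = 0.7023.
v² = 172 × 9.81 × 0.9427/0.7023 = 2265 m²/s², so v = 47.59 m/s.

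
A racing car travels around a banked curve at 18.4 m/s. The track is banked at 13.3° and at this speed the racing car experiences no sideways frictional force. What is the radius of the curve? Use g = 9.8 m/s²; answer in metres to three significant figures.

146 m

Frictionless banking: tanθ = v²/(rg), so r = v²/(g tanθ).
r = (18.4)²/(9.8 × tan 13.3°) = 338.6/(9.8 × 0.2364) = 338.6/2.317 = 146.1 m.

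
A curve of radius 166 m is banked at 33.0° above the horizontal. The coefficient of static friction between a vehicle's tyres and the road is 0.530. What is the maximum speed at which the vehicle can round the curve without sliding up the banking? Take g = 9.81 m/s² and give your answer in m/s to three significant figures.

At the maximum speed, friction acts down the slope at its limiting value f = μN. Radially (horizontal, toward centre): N sinθ + μN cosθ = mv²/r. Vertically: N cosθ − μN sinθ = mg.
Dividing: v² = r g (sinθ + μcosθ)/(cosθ − μsinθ).
sinθ + μcosθ = 0.5446 + 0.530×0.8387 = 0.9891; cosθ − μsinθ = 0.8387 − 0.530×0.5446 = 0.5500.
v² = 166 × 9.81 × 0.9891/0.5500 = 2929 m²/s², so v = 54.12 m/s.

54.1 m/s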